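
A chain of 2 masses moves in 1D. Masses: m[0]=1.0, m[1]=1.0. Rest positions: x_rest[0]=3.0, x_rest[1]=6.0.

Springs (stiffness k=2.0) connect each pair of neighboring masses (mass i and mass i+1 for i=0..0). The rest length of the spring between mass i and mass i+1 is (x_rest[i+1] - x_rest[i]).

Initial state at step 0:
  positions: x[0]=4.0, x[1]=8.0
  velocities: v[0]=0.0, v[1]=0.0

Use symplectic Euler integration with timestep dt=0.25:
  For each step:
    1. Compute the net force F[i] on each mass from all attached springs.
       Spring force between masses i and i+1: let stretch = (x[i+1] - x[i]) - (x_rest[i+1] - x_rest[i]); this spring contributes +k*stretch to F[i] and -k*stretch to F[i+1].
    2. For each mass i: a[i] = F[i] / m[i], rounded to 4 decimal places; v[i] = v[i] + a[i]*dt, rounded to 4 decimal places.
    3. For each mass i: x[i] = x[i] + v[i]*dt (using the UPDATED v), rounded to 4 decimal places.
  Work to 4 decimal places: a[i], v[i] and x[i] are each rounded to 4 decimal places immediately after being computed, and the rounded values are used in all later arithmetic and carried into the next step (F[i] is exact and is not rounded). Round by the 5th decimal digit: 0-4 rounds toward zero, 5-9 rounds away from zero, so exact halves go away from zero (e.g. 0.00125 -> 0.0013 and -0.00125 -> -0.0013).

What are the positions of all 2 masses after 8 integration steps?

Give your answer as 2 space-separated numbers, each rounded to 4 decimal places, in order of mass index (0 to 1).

Answer: 4.7092 7.2911

Derivation:
Step 0: x=[4.0000 8.0000] v=[0.0000 0.0000]
Step 1: x=[4.1250 7.8750] v=[0.5000 -0.5000]
Step 2: x=[4.3438 7.6563] v=[0.8750 -0.8750]
Step 3: x=[4.6016 7.3985] v=[1.0313 -1.0313]
Step 4: x=[4.8341 7.1661] v=[0.9298 -0.9298]
Step 5: x=[4.9831 7.0172] v=[0.5958 -0.5958]
Step 6: x=[5.0113 6.9890] v=[0.1129 -0.1129]
Step 7: x=[4.9117 7.0886] v=[-0.3983 0.3983]
Step 8: x=[4.7092 7.2911] v=[-0.8099 0.8099]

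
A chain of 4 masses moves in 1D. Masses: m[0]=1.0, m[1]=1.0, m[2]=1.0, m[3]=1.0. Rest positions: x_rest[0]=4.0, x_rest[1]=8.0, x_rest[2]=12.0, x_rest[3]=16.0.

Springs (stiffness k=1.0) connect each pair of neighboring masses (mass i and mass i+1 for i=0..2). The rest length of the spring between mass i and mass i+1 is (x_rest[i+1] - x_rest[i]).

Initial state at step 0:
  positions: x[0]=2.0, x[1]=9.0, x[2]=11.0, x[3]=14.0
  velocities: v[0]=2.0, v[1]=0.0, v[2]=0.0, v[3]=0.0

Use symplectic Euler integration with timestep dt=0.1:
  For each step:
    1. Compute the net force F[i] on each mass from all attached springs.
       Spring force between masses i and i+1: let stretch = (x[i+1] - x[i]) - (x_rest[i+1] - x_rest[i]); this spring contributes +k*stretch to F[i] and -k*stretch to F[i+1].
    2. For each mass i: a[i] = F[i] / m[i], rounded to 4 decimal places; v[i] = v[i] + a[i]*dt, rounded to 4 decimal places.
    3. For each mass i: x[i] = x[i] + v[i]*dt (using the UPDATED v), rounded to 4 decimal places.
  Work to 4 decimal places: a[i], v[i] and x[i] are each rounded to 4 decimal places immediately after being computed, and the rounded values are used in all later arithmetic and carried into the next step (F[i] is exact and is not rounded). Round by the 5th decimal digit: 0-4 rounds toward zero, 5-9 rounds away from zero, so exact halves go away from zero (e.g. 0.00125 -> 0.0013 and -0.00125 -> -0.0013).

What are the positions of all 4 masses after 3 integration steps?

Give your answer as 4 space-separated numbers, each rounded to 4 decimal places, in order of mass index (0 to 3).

Step 0: x=[2.0000 9.0000 11.0000 14.0000] v=[2.0000 0.0000 0.0000 0.0000]
Step 1: x=[2.2300 8.9500 11.0100 14.0100] v=[2.3000 -0.5000 0.1000 0.1000]
Step 2: x=[2.4872 8.8534 11.0294 14.0300] v=[2.5720 -0.9660 0.1940 0.2000]
Step 3: x=[2.7681 8.7149 11.0571 14.0600] v=[2.8086 -1.3850 0.2765 0.2999]

Answer: 2.7681 8.7149 11.0571 14.0600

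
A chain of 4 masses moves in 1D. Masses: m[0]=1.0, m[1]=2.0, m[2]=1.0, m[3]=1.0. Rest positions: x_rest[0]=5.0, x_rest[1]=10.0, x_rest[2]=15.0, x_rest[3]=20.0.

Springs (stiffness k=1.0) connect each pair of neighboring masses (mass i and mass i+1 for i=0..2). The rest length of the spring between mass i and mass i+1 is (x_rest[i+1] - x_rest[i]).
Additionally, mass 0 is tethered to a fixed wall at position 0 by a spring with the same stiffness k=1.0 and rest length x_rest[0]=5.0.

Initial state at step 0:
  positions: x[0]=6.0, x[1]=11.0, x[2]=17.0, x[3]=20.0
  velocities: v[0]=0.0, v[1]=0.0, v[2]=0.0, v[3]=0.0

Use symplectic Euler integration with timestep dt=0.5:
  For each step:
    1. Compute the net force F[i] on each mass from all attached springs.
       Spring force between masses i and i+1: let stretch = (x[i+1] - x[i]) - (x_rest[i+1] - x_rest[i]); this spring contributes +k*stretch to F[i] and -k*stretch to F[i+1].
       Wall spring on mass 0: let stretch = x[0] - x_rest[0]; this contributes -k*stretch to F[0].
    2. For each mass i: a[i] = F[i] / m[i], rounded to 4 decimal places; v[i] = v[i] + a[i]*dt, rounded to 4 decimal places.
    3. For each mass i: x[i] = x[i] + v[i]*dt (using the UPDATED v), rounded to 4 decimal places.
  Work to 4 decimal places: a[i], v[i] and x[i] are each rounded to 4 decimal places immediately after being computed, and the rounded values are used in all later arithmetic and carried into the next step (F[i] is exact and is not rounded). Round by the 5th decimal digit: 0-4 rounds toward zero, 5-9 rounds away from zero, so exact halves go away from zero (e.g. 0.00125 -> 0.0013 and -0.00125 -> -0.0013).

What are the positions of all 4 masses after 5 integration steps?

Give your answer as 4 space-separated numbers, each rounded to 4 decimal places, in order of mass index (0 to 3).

Answer: 5.1778 10.1317 15.9054 21.2389

Derivation:
Step 0: x=[6.0000 11.0000 17.0000 20.0000] v=[0.0000 0.0000 0.0000 0.0000]
Step 1: x=[5.7500 11.1250 16.2500 20.5000] v=[-0.5000 0.2500 -1.5000 1.0000]
Step 2: x=[5.4063 11.2188 15.2813 21.1875] v=[-0.6875 0.1875 -1.9375 1.3750]
Step 3: x=[5.1641 11.0938 14.7735 21.6485] v=[-0.4844 -0.2500 -1.0157 0.9219]
Step 4: x=[5.1133 10.6876 15.0645 21.6407] v=[-0.1016 -0.8125 0.5820 -0.0156]
Step 5: x=[5.1778 10.1317 15.9054 21.2389] v=[0.1289 -1.1119 1.6817 -0.8037]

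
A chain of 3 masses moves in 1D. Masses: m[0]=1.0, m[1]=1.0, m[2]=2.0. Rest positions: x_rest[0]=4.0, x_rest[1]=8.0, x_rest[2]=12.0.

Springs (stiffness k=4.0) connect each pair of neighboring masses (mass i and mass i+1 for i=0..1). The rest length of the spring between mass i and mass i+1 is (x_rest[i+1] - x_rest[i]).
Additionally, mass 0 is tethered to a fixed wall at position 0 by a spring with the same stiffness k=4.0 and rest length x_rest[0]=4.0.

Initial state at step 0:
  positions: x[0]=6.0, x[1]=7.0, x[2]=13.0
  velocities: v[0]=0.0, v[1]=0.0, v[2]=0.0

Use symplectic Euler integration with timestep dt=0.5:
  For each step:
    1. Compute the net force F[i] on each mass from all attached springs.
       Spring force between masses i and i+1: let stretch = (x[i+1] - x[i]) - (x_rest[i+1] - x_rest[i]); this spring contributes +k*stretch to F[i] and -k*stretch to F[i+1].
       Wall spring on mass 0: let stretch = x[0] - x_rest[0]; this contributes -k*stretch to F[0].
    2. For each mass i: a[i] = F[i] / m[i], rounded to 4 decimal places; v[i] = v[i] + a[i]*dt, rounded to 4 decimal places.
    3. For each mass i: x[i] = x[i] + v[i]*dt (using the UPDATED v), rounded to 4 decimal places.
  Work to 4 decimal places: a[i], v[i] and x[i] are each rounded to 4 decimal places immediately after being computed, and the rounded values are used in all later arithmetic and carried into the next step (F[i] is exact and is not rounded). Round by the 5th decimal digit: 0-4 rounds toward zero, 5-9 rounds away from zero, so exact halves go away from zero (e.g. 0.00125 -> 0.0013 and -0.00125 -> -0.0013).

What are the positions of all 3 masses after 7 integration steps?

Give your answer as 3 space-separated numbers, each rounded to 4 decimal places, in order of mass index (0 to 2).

Step 0: x=[6.0000 7.0000 13.0000] v=[0.0000 0.0000 0.0000]
Step 1: x=[1.0000 12.0000 12.0000] v=[-10.0000 10.0000 -2.0000]
Step 2: x=[6.0000 6.0000 13.0000] v=[10.0000 -12.0000 2.0000]
Step 3: x=[5.0000 7.0000 12.5000] v=[-2.0000 2.0000 -1.0000]
Step 4: x=[1.0000 11.5000 11.2500] v=[-8.0000 9.0000 -2.5000]
Step 5: x=[6.5000 5.2500 12.1250] v=[11.0000 -12.5000 1.7500]
Step 6: x=[4.2500 7.1250 11.5625] v=[-4.5000 3.7500 -1.1250]
Step 7: x=[0.6250 10.5625 10.7813] v=[-7.2500 6.8750 -1.5625]

Answer: 0.6250 10.5625 10.7813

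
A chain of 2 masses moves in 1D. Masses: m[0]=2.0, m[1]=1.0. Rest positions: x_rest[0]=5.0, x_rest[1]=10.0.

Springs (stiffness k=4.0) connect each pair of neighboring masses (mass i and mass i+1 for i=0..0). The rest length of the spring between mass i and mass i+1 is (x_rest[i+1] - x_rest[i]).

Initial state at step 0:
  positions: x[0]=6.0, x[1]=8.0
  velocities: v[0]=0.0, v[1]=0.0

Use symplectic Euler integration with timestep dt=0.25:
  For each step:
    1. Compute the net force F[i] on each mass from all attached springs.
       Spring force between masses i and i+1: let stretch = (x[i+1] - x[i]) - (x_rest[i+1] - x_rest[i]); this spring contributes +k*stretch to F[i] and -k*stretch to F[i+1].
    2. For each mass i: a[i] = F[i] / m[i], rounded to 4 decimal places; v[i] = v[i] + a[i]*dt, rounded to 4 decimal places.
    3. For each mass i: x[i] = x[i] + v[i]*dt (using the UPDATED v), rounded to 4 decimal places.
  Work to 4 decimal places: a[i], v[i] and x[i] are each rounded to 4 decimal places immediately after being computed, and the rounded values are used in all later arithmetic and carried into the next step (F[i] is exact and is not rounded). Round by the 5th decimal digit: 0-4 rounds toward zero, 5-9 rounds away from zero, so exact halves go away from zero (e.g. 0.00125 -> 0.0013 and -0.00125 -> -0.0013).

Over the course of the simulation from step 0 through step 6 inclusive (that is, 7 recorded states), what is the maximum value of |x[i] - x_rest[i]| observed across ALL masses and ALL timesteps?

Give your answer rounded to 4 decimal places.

Step 0: x=[6.0000 8.0000] v=[0.0000 0.0000]
Step 1: x=[5.6250 8.7500] v=[-1.5000 3.0000]
Step 2: x=[5.0156 9.9688] v=[-2.4375 4.8750]
Step 3: x=[4.4004 11.1993] v=[-2.4609 4.9218]
Step 4: x=[4.0100 11.9800] v=[-1.5615 3.1229]
Step 5: x=[3.9909 12.0182] v=[-0.0765 0.1529]
Step 6: x=[4.3502 11.2996] v=[1.4372 -2.8744]
Max displacement = 2.0182

Answer: 2.0182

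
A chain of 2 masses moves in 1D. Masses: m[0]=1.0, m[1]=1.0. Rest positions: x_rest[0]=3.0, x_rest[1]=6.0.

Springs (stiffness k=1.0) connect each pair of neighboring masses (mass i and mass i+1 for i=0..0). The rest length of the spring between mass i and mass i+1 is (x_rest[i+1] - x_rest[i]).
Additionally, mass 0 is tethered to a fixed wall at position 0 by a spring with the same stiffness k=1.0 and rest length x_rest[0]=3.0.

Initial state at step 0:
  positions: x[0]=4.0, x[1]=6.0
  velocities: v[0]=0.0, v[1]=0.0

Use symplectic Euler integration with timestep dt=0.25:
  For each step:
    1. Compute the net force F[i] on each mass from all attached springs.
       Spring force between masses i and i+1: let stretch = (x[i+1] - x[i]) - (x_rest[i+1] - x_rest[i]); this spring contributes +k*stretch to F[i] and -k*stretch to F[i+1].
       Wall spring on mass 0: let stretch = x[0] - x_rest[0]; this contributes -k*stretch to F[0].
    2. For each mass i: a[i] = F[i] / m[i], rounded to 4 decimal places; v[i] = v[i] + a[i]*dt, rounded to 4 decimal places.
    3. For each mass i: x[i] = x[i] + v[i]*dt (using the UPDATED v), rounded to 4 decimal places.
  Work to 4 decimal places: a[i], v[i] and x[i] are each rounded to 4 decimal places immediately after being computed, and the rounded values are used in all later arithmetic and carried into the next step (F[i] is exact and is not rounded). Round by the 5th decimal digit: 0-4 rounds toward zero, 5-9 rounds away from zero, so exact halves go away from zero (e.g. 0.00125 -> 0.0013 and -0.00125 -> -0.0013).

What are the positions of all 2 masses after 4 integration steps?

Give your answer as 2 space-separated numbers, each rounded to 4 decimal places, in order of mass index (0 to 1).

Step 0: x=[4.0000 6.0000] v=[0.0000 0.0000]
Step 1: x=[3.8750 6.0625] v=[-0.5000 0.2500]
Step 2: x=[3.6445 6.1758] v=[-0.9219 0.4531]
Step 3: x=[3.3445 6.3184] v=[-1.2002 0.5703]
Step 4: x=[3.0213 6.4626] v=[-1.2929 0.5768]

Answer: 3.0213 6.4626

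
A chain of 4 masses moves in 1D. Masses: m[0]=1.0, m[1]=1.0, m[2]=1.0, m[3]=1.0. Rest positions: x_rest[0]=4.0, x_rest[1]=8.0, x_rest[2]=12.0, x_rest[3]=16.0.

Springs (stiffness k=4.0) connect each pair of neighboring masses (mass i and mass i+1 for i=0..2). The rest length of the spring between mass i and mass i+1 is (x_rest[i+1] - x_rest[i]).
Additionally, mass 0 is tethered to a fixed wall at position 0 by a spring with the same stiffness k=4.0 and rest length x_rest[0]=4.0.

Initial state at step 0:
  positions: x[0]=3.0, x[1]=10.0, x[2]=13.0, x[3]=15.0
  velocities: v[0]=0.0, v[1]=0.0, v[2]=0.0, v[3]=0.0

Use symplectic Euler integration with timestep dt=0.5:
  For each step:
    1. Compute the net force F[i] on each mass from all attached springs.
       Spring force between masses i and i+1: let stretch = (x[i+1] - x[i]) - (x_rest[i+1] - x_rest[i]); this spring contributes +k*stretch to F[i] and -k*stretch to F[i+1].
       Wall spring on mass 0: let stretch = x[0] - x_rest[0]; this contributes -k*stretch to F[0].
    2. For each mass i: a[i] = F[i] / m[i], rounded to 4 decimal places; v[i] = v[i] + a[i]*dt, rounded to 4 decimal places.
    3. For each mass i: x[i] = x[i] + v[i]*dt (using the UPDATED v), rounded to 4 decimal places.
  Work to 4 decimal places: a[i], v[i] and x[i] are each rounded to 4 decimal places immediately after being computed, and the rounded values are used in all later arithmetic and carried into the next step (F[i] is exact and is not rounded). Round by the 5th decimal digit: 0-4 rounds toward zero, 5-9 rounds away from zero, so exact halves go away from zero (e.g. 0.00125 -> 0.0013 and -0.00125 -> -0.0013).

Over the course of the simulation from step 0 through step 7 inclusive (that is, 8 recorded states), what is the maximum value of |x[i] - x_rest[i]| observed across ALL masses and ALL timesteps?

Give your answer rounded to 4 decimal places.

Step 0: x=[3.0000 10.0000 13.0000 15.0000] v=[0.0000 0.0000 0.0000 0.0000]
Step 1: x=[7.0000 6.0000 12.0000 17.0000] v=[8.0000 -8.0000 -2.0000 4.0000]
Step 2: x=[3.0000 9.0000 10.0000 18.0000] v=[-8.0000 6.0000 -4.0000 2.0000]
Step 3: x=[2.0000 7.0000 15.0000 15.0000] v=[-2.0000 -4.0000 10.0000 -6.0000]
Step 4: x=[4.0000 8.0000 12.0000 16.0000] v=[4.0000 2.0000 -6.0000 2.0000]
Step 5: x=[6.0000 9.0000 9.0000 17.0000] v=[4.0000 2.0000 -6.0000 2.0000]
Step 6: x=[5.0000 7.0000 14.0000 14.0000] v=[-2.0000 -4.0000 10.0000 -6.0000]
Step 7: x=[1.0000 10.0000 12.0000 15.0000] v=[-8.0000 6.0000 -4.0000 2.0000]
Max displacement = 3.0000

Answer: 3.0000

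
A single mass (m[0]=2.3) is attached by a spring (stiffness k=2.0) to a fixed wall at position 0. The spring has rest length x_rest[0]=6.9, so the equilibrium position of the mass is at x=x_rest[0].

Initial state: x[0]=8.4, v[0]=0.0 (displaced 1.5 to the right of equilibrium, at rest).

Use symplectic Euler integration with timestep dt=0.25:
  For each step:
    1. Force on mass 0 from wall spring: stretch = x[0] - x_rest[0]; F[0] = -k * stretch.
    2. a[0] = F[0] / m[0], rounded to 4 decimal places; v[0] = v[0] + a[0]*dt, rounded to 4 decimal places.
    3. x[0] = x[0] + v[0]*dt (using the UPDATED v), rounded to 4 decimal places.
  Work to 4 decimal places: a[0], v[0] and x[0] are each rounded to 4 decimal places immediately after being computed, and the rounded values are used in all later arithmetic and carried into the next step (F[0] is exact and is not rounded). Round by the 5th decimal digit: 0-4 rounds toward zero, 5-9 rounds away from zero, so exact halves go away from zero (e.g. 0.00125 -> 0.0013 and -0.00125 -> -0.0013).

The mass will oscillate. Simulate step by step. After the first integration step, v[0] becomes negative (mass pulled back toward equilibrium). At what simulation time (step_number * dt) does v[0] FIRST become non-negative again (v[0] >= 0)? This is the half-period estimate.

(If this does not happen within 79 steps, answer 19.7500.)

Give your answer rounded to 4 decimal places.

Answer: 3.5000

Derivation:
Step 0: x=[8.4000] v=[0.0000]
Step 1: x=[8.3185] v=[-0.3261]
Step 2: x=[8.1599] v=[-0.6345]
Step 3: x=[7.9328] v=[-0.9084]
Step 4: x=[7.6496] v=[-1.1329]
Step 5: x=[7.3256] v=[-1.2959]
Step 6: x=[6.9785] v=[-1.3884]
Step 7: x=[6.6271] v=[-1.4055]
Step 8: x=[6.2906] v=[-1.3462]
Step 9: x=[5.9872] v=[-1.2137]
Step 10: x=[5.7334] v=[-1.0153]
Step 11: x=[5.5430] v=[-0.7617]
Step 12: x=[5.4263] v=[-0.4667]
Step 13: x=[5.3897] v=[-0.1463]
Step 14: x=[5.4352] v=[0.1820]
First v>=0 after going negative at step 14, time=3.5000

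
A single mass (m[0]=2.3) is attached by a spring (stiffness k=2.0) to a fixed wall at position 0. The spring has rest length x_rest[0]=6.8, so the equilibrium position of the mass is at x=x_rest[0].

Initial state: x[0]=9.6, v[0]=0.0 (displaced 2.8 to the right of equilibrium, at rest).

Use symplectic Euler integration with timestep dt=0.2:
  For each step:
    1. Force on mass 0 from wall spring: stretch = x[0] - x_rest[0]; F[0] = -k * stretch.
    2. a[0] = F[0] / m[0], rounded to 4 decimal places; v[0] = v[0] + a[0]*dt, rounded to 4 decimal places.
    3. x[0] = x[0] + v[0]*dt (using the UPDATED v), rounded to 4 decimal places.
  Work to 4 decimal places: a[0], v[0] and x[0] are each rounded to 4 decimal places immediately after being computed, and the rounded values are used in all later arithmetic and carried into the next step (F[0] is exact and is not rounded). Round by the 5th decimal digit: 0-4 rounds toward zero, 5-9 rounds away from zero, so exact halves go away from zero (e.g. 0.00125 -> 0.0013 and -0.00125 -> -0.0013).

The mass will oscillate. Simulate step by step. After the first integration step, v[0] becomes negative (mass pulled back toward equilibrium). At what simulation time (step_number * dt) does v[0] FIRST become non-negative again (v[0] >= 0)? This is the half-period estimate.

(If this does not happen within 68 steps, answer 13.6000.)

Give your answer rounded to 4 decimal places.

Step 0: x=[9.6000] v=[0.0000]
Step 1: x=[9.5026] v=[-0.4870]
Step 2: x=[9.3112] v=[-0.9570]
Step 3: x=[9.0325] v=[-1.3937]
Step 4: x=[8.6761] v=[-1.7820]
Step 5: x=[8.2544] v=[-2.1083]
Step 6: x=[7.7822] v=[-2.3612]
Step 7: x=[7.2758] v=[-2.5320]
Step 8: x=[6.7529] v=[-2.6147]
Step 9: x=[6.2316] v=[-2.6065]
Step 10: x=[5.7301] v=[-2.5076]
Step 11: x=[5.2658] v=[-2.3215]
Step 12: x=[4.8549] v=[-2.0547]
Step 13: x=[4.5116] v=[-1.7164]
Step 14: x=[4.2479] v=[-1.3184]
Step 15: x=[4.0730] v=[-0.8746]
Step 16: x=[3.9929] v=[-0.4003]
Step 17: x=[4.0105] v=[0.0879]
First v>=0 after going negative at step 17, time=3.4000

Answer: 3.4000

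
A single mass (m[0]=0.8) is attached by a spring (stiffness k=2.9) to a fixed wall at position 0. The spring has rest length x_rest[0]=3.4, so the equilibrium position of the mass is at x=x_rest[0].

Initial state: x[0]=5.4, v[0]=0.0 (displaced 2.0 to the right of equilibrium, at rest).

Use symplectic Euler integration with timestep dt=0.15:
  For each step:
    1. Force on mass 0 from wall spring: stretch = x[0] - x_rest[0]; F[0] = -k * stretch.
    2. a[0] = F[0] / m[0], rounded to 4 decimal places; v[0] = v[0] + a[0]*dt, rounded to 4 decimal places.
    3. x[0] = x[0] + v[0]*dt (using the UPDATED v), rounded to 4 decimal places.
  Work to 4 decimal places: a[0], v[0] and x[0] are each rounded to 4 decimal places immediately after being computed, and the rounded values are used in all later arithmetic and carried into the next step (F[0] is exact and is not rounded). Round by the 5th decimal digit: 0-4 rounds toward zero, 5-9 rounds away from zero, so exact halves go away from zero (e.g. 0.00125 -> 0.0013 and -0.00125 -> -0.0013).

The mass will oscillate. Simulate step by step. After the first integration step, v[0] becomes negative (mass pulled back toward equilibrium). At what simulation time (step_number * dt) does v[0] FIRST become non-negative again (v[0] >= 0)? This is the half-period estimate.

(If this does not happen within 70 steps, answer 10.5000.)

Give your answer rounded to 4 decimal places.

Step 0: x=[5.4000] v=[0.0000]
Step 1: x=[5.2369] v=[-1.0875]
Step 2: x=[4.9240] v=[-2.0863]
Step 3: x=[4.4868] v=[-2.9150]
Step 4: x=[3.9609] v=[-3.5060]
Step 5: x=[3.3893] v=[-3.8110]
Step 6: x=[2.8185] v=[-3.8052]
Step 7: x=[2.2952] v=[-3.4890]
Step 8: x=[1.8620] v=[-2.8883]
Step 9: x=[1.5542] v=[-2.0520]
Step 10: x=[1.3969] v=[-1.0484]
Step 11: x=[1.4030] v=[0.0408]
First v>=0 after going negative at step 11, time=1.6500

Answer: 1.6500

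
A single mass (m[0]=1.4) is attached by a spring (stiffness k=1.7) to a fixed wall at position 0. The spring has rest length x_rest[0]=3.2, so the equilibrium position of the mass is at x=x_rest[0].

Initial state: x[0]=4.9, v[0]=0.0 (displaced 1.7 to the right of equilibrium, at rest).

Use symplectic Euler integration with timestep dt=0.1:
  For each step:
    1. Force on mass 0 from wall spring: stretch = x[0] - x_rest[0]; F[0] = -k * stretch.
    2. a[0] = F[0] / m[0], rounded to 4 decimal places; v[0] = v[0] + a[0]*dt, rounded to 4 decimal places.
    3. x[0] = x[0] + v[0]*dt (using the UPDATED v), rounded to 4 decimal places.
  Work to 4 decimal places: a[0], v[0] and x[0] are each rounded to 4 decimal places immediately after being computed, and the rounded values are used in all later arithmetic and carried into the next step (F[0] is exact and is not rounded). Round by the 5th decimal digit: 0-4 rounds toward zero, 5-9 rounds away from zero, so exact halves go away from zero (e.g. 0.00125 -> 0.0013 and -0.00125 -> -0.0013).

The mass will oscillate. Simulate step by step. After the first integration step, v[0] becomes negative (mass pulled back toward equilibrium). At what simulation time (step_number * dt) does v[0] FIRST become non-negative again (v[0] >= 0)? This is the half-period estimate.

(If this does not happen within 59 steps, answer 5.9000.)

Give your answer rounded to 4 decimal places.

Answer: 2.9000

Derivation:
Step 0: x=[4.9000] v=[0.0000]
Step 1: x=[4.8794] v=[-0.2064]
Step 2: x=[4.8384] v=[-0.4103]
Step 3: x=[4.7775] v=[-0.6093]
Step 4: x=[4.6974] v=[-0.8009]
Step 5: x=[4.5991] v=[-0.9827]
Step 6: x=[4.4838] v=[-1.1526]
Step 7: x=[4.3530] v=[-1.3085]
Step 8: x=[4.2082] v=[-1.4485]
Step 9: x=[4.0511] v=[-1.5709]
Step 10: x=[3.8837] v=[-1.6743]
Step 11: x=[3.7080] v=[-1.7573]
Step 12: x=[3.5261] v=[-1.8190]
Step 13: x=[3.3402] v=[-1.8586]
Step 14: x=[3.1526] v=[-1.8756]
Step 15: x=[2.9656] v=[-1.8698]
Step 16: x=[2.7815] v=[-1.8413]
Step 17: x=[2.6025] v=[-1.7905]
Step 18: x=[2.4307] v=[-1.7180]
Step 19: x=[2.2682] v=[-1.6246]
Step 20: x=[2.1171] v=[-1.5115]
Step 21: x=[1.9791] v=[-1.3800]
Step 22: x=[1.8559] v=[-1.2318]
Step 23: x=[1.7490] v=[-1.0686]
Step 24: x=[1.6598] v=[-0.8924]
Step 25: x=[1.5893] v=[-0.7054]
Step 26: x=[1.5383] v=[-0.5098]
Step 27: x=[1.5075] v=[-0.3080]
Step 28: x=[1.4973] v=[-0.1025]
Step 29: x=[1.5077] v=[0.1043]
First v>=0 after going negative at step 29, time=2.9000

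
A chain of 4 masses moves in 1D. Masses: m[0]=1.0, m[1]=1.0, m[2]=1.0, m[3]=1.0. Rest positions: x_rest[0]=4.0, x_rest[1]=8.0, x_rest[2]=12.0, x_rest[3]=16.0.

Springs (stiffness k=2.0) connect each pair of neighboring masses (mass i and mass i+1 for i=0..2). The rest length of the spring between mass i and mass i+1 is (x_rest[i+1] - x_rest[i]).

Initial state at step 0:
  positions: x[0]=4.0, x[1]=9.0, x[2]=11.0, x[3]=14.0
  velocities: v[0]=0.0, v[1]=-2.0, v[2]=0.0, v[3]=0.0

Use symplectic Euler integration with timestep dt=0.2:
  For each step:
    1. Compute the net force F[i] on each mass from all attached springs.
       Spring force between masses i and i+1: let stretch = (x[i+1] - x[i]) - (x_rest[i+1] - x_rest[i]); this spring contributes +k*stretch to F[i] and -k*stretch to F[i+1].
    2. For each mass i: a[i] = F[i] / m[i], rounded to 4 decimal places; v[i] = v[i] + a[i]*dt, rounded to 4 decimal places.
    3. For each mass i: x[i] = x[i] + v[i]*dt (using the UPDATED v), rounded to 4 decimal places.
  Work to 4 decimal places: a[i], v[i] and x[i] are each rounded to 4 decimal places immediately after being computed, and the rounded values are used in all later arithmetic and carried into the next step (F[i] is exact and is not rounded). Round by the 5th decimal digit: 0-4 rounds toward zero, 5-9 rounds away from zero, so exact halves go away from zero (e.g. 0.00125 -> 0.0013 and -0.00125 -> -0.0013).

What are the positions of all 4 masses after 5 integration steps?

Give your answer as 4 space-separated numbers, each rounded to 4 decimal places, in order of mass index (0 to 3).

Step 0: x=[4.0000 9.0000 11.0000 14.0000] v=[0.0000 -2.0000 0.0000 0.0000]
Step 1: x=[4.0800 8.3600 11.0800 14.0800] v=[0.4000 -3.2000 0.4000 0.4000]
Step 2: x=[4.1824 7.5952 11.1824 14.2400] v=[0.5120 -3.8240 0.5120 0.8000]
Step 3: x=[4.2378 6.8444 11.2424 14.4754] v=[0.2771 -3.7542 0.3002 1.1770]
Step 4: x=[4.1817 6.2369 11.2092 14.7722] v=[-0.2803 -3.0376 -0.1658 1.4838]
Step 5: x=[3.9701 5.8627 11.0633 15.1039] v=[-1.0582 -1.8708 -0.7295 1.6586]

Answer: 3.9701 5.8627 11.0633 15.1039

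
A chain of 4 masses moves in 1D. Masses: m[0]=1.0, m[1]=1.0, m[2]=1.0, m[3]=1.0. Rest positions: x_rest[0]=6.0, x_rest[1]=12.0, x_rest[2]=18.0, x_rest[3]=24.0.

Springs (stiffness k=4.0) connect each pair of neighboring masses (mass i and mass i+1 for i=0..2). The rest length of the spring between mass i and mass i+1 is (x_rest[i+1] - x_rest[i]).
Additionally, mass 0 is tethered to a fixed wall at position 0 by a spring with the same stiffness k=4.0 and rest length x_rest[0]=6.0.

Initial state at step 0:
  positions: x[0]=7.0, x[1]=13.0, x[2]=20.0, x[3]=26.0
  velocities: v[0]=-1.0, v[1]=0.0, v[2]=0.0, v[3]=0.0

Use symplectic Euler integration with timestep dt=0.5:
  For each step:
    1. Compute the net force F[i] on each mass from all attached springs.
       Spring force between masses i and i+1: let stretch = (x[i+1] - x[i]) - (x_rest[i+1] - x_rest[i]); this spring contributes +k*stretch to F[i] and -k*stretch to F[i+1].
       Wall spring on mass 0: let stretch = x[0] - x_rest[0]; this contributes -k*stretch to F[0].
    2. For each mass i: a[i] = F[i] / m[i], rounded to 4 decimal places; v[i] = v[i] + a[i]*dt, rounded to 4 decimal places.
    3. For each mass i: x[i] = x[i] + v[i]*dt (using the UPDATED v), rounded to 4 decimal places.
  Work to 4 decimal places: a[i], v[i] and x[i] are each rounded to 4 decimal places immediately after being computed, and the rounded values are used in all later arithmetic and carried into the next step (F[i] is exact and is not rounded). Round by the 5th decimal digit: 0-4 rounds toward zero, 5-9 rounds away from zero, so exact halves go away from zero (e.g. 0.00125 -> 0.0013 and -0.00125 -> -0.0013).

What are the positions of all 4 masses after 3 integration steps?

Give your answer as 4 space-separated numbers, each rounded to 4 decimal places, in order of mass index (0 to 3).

Answer: 6.0000 13.0000 17.5000 25.0000

Derivation:
Step 0: x=[7.0000 13.0000 20.0000 26.0000] v=[-1.0000 0.0000 0.0000 0.0000]
Step 1: x=[5.5000 14.0000 19.0000 26.0000] v=[-3.0000 2.0000 -2.0000 0.0000]
Step 2: x=[7.0000 11.5000 20.0000 25.0000] v=[3.0000 -5.0000 2.0000 -2.0000]
Step 3: x=[6.0000 13.0000 17.5000 25.0000] v=[-2.0000 3.0000 -5.0000 0.0000]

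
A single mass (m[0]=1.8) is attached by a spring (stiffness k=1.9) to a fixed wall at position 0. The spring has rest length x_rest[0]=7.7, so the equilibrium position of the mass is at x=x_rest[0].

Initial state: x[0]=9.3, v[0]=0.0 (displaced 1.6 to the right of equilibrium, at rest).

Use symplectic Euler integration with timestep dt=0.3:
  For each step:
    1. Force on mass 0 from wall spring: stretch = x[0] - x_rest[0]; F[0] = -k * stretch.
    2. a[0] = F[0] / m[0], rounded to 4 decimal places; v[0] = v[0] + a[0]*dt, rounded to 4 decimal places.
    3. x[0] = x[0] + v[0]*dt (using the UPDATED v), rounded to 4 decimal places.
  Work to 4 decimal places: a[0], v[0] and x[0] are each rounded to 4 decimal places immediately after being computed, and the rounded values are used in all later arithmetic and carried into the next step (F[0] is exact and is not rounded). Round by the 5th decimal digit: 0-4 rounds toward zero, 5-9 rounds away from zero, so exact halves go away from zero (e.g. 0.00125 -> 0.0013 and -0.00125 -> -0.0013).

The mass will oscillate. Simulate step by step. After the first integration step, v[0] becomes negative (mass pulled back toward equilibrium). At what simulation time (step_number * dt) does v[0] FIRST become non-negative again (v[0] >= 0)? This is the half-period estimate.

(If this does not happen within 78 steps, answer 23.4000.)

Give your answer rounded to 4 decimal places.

Step 0: x=[9.3000] v=[0.0000]
Step 1: x=[9.1480] v=[-0.5067]
Step 2: x=[8.8584] v=[-0.9652]
Step 3: x=[8.4588] v=[-1.3320]
Step 4: x=[7.9871] v=[-1.5723]
Step 5: x=[7.4881] v=[-1.6632]
Step 6: x=[7.0093] v=[-1.5961]
Step 7: x=[6.5961] v=[-1.3774]
Step 8: x=[6.2878] v=[-1.0278]
Step 9: x=[6.1136] v=[-0.5806]
Step 10: x=[6.0901] v=[-0.0783]
Step 11: x=[6.2196] v=[0.4315]
First v>=0 after going negative at step 11, time=3.3000

Answer: 3.3000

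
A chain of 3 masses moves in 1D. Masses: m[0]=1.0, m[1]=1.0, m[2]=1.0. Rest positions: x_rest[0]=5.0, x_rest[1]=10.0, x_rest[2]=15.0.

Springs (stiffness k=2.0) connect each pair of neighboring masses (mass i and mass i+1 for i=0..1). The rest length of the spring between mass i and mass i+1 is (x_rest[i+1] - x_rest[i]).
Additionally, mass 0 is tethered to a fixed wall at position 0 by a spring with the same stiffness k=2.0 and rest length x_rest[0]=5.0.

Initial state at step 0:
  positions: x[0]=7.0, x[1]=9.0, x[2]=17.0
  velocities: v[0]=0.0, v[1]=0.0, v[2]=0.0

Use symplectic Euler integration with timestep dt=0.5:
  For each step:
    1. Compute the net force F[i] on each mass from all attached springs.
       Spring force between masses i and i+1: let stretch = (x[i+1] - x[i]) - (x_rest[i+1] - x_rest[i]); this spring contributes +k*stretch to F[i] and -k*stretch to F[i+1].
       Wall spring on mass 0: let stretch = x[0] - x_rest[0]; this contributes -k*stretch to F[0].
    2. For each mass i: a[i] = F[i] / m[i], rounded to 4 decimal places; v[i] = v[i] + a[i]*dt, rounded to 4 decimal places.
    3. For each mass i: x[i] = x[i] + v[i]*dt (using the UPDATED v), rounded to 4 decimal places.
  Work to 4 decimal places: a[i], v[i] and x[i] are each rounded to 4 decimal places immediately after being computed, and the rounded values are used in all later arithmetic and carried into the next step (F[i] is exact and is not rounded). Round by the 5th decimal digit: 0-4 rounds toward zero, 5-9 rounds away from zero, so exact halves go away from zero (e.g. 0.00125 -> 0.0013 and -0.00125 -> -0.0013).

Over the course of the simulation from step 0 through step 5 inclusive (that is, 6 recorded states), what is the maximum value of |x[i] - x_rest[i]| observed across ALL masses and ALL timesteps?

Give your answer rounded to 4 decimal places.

Answer: 3.0000

Derivation:
Step 0: x=[7.0000 9.0000 17.0000] v=[0.0000 0.0000 0.0000]
Step 1: x=[4.5000 12.0000 15.5000] v=[-5.0000 6.0000 -3.0000]
Step 2: x=[3.5000 13.0000 14.7500] v=[-2.0000 2.0000 -1.5000]
Step 3: x=[5.5000 10.1250 15.6250] v=[4.0000 -5.7500 1.7500]
Step 4: x=[7.0625 7.6875 16.2500] v=[3.1250 -4.8750 1.2500]
Step 5: x=[5.4063 9.2188 15.0938] v=[-3.3125 3.0625 -2.3125]
Max displacement = 3.0000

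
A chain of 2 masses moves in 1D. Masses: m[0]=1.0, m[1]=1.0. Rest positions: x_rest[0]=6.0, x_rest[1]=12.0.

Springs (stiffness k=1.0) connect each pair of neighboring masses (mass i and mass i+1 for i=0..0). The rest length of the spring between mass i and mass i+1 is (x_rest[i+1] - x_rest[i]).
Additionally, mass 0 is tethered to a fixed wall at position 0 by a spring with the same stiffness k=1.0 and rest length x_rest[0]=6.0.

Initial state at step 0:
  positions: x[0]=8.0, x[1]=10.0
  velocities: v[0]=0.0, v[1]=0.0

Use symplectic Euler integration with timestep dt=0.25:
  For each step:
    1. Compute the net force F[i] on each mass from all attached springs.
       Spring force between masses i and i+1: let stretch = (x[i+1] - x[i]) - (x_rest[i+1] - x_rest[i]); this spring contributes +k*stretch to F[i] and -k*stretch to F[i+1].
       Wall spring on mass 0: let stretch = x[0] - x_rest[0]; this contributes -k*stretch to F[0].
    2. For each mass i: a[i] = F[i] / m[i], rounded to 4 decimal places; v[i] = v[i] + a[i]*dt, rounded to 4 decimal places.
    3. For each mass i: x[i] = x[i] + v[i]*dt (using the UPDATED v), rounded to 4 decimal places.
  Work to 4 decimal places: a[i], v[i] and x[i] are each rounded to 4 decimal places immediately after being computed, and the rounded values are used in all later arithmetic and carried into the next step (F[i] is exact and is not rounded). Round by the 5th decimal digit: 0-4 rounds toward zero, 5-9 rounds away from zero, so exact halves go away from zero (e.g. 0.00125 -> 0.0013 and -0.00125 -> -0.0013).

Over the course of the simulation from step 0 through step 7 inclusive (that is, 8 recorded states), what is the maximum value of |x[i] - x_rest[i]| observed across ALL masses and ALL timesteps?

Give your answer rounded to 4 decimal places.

Answer: 2.5189

Derivation:
Step 0: x=[8.0000 10.0000] v=[0.0000 0.0000]
Step 1: x=[7.6250 10.2500] v=[-1.5000 1.0000]
Step 2: x=[6.9375 10.7110] v=[-2.7500 1.8438]
Step 3: x=[6.0523 11.3111] v=[-3.5410 2.4004]
Step 4: x=[5.1175 11.9575] v=[-3.7394 2.5857]
Step 5: x=[4.2903 12.5514] v=[-3.3088 2.3757]
Step 6: x=[3.7113 13.0040] v=[-2.3161 1.8104]
Step 7: x=[3.4811 13.2508] v=[-0.9208 0.9872]
Max displacement = 2.5189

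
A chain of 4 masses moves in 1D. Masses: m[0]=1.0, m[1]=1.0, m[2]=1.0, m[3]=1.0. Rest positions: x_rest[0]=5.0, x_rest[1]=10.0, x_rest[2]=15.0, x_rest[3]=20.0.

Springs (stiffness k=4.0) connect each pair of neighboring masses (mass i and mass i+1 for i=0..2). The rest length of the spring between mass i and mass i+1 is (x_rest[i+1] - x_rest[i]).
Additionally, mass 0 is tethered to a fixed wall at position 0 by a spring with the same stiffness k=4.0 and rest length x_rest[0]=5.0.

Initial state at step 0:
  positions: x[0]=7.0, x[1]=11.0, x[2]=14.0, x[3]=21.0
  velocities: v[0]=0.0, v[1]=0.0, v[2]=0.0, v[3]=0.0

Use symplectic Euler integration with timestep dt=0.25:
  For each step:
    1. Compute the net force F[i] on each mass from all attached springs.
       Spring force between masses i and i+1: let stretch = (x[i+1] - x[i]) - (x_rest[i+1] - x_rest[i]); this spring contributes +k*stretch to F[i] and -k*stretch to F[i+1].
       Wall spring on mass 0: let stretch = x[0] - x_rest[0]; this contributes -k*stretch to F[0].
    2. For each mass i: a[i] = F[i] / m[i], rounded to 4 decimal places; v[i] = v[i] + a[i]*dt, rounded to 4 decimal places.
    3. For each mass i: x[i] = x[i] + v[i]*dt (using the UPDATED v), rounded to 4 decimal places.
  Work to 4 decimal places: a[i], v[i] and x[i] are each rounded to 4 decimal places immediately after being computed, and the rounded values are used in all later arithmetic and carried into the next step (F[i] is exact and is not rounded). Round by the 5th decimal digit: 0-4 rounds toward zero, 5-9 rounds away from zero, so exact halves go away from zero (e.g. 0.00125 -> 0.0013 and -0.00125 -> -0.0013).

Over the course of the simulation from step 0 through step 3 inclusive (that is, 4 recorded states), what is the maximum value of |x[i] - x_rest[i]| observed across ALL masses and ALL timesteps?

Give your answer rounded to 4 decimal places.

Answer: 2.0469

Derivation:
Step 0: x=[7.0000 11.0000 14.0000 21.0000] v=[0.0000 0.0000 0.0000 0.0000]
Step 1: x=[6.2500 10.7500 15.0000 20.5000] v=[-3.0000 -1.0000 4.0000 -2.0000]
Step 2: x=[5.0625 10.4375 16.3125 19.8750] v=[-4.7500 -1.2500 5.2500 -2.5000]
Step 3: x=[3.9531 10.2500 17.0469 19.6094] v=[-4.4375 -0.7500 2.9375 -1.0625]
Max displacement = 2.0469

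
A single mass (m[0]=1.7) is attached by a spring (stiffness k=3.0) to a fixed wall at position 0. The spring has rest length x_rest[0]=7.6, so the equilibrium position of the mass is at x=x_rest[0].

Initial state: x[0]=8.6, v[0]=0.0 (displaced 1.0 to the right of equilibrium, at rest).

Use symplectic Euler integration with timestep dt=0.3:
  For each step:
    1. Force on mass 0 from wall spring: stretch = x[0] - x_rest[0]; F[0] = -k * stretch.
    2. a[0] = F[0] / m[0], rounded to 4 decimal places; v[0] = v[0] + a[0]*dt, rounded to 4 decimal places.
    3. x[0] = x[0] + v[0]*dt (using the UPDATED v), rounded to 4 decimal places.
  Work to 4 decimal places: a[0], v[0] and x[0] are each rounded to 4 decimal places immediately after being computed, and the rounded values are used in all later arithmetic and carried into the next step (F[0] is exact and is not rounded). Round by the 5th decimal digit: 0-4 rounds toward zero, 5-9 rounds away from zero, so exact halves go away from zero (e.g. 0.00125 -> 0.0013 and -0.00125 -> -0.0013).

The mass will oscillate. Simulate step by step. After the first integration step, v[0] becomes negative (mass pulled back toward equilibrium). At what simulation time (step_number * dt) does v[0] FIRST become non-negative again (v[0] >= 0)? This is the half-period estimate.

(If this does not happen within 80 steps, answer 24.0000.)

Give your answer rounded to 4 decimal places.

Answer: 2.4000

Derivation:
Step 0: x=[8.6000] v=[0.0000]
Step 1: x=[8.4412] v=[-0.5294]
Step 2: x=[8.1488] v=[-0.9748]
Step 3: x=[7.7692] v=[-1.2654]
Step 4: x=[7.3627] v=[-1.3550]
Step 5: x=[6.9939] v=[-1.2294]
Step 6: x=[6.7214] v=[-0.9085]
Step 7: x=[6.5884] v=[-0.4434]
Step 8: x=[6.6161] v=[0.0922]
First v>=0 after going negative at step 8, time=2.4000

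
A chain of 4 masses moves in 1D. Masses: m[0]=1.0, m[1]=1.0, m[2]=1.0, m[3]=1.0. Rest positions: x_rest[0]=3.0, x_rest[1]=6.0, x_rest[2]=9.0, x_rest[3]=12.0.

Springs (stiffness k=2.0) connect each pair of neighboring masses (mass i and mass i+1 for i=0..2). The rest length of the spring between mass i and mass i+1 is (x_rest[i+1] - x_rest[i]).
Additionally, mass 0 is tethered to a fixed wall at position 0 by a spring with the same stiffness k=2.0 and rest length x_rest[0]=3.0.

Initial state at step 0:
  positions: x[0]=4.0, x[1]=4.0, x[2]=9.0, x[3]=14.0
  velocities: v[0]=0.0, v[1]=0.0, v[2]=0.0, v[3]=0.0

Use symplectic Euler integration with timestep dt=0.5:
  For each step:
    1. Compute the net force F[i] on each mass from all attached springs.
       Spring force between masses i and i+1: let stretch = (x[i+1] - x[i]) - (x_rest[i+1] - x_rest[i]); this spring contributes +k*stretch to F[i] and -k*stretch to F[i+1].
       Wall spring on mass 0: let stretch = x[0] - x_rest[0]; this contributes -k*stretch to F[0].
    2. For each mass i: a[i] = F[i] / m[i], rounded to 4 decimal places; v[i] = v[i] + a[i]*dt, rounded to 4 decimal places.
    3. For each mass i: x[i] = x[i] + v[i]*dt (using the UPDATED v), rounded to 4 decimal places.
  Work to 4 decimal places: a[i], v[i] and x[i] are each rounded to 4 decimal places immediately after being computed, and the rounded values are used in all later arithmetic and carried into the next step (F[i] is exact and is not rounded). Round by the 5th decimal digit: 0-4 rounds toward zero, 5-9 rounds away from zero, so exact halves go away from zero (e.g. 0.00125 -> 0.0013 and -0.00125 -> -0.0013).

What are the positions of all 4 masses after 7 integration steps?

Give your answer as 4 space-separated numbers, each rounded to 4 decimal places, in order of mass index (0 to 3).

Answer: 1.1641 5.6876 9.7032 11.9376

Derivation:
Step 0: x=[4.0000 4.0000 9.0000 14.0000] v=[0.0000 0.0000 0.0000 0.0000]
Step 1: x=[2.0000 6.5000 9.0000 13.0000] v=[-4.0000 5.0000 0.0000 -2.0000]
Step 2: x=[1.2500 8.0000 9.7500 11.5000] v=[-1.5000 3.0000 1.5000 -3.0000]
Step 3: x=[3.2500 7.0000 10.5000 10.6250] v=[4.0000 -2.0000 1.5000 -1.7500]
Step 4: x=[5.5000 5.8750 9.5625 11.1875] v=[4.5000 -2.2500 -1.8750 1.1250]
Step 5: x=[5.1875 6.4063 7.5938 12.4375] v=[-0.6250 1.0625 -3.9375 2.5000]
Step 6: x=[2.8907 6.9219 7.4532 12.7657] v=[-4.5937 1.0312 -0.2813 0.6563]
Step 7: x=[1.1641 5.6876 9.7032 11.9376] v=[-3.4532 -2.4687 4.4999 -1.6562]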